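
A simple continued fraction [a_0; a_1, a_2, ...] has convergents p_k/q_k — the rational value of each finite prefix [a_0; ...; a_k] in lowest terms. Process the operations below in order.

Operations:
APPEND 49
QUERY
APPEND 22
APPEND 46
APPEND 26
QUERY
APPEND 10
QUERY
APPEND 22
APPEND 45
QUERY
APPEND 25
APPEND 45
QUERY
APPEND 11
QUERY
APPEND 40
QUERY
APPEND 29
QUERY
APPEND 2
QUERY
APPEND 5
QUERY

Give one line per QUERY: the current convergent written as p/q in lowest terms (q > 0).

APPEND 49: p_0 = 49·1 + 0 = 49, q_0 = 49·0 + 1 = 1 → 49/1
APPEND 22: p_1 = 22·49 + 1 = 1079, q_1 = 22·1 + 0 = 22 → 1079/22
APPEND 46: p_2 = 46·1079 + 49 = 49683, q_2 = 46·22 + 1 = 1013 → 49683/1013
APPEND 26: p_3 = 26·49683 + 1079 = 1292837, q_3 = 26·1013 + 22 = 26360 → 1292837/26360
APPEND 10: p_4 = 10·1292837 + 49683 = 12978053, q_4 = 10·26360 + 1013 = 264613 → 12978053/264613
APPEND 22: p_5 = 22·12978053 + 1292837 = 286810003, q_5 = 22·264613 + 26360 = 5847846 → 286810003/5847846
APPEND 45: p_6 = 45·286810003 + 12978053 = 12919428188, q_6 = 45·5847846 + 264613 = 263417683 → 12919428188/263417683
APPEND 25: p_7 = 25·12919428188 + 286810003 = 323272514703, q_7 = 25·263417683 + 5847846 = 6591289921 → 323272514703/6591289921
APPEND 45: p_8 = 45·323272514703 + 12919428188 = 14560182589823, q_8 = 45·6591289921 + 263417683 = 296871464128 → 14560182589823/296871464128
APPEND 11: p_9 = 11·14560182589823 + 323272514703 = 160485281002756, q_9 = 11·296871464128 + 6591289921 = 3272177395329 → 160485281002756/3272177395329
APPEND 40: p_10 = 40·160485281002756 + 14560182589823 = 6433971422700063, q_10 = 40·3272177395329 + 296871464128 = 131183967277288 → 6433971422700063/131183967277288
APPEND 29: p_11 = 29·6433971422700063 + 160485281002756 = 186745656539304583, q_11 = 29·131183967277288 + 3272177395329 = 3807607228436681 → 186745656539304583/3807607228436681
APPEND 2: p_12 = 2·186745656539304583 + 6433971422700063 = 379925284501309229, q_12 = 2·3807607228436681 + 131183967277288 = 7746398424150650 → 379925284501309229/7746398424150650
APPEND 5: p_13 = 5·379925284501309229 + 186745656539304583 = 2086372079045850728, q_13 = 5·7746398424150650 + 3807607228436681 = 42539599349189931 → 2086372079045850728/42539599349189931

49/1
1292837/26360
12978053/264613
12919428188/263417683
14560182589823/296871464128
160485281002756/3272177395329
6433971422700063/131183967277288
186745656539304583/3807607228436681
379925284501309229/7746398424150650
2086372079045850728/42539599349189931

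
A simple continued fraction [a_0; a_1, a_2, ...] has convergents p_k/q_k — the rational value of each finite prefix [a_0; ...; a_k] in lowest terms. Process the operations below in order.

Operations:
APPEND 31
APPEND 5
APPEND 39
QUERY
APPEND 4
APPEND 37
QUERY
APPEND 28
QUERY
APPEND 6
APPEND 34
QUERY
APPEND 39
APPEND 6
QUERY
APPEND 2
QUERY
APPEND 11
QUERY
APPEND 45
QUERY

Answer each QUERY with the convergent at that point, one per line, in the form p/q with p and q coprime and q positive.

6115/196
916907/29389
25698012/823681
5299267298/169853831
1246258444904/39945479135
2699343419409/86520229154
30939036058403/991667999829
1394955966047544/44711580221459

APPEND 31: p_0 = 31·1 + 0 = 31, q_0 = 31·0 + 1 = 1 → 31/1
APPEND 5: p_1 = 5·31 + 1 = 156, q_1 = 5·1 + 0 = 5 → 156/5
APPEND 39: p_2 = 39·156 + 31 = 6115, q_2 = 39·5 + 1 = 196 → 6115/196
APPEND 4: p_3 = 4·6115 + 156 = 24616, q_3 = 4·196 + 5 = 789 → 24616/789
APPEND 37: p_4 = 37·24616 + 6115 = 916907, q_4 = 37·789 + 196 = 29389 → 916907/29389
APPEND 28: p_5 = 28·916907 + 24616 = 25698012, q_5 = 28·29389 + 789 = 823681 → 25698012/823681
APPEND 6: p_6 = 6·25698012 + 916907 = 155104979, q_6 = 6·823681 + 29389 = 4971475 → 155104979/4971475
APPEND 34: p_7 = 34·155104979 + 25698012 = 5299267298, q_7 = 34·4971475 + 823681 = 169853831 → 5299267298/169853831
APPEND 39: p_8 = 39·5299267298 + 155104979 = 206826529601, q_8 = 39·169853831 + 4971475 = 6629270884 → 206826529601/6629270884
APPEND 6: p_9 = 6·206826529601 + 5299267298 = 1246258444904, q_9 = 6·6629270884 + 169853831 = 39945479135 → 1246258444904/39945479135
APPEND 2: p_10 = 2·1246258444904 + 206826529601 = 2699343419409, q_10 = 2·39945479135 + 6629270884 = 86520229154 → 2699343419409/86520229154
APPEND 11: p_11 = 11·2699343419409 + 1246258444904 = 30939036058403, q_11 = 11·86520229154 + 39945479135 = 991667999829 → 30939036058403/991667999829
APPEND 45: p_12 = 45·30939036058403 + 2699343419409 = 1394955966047544, q_12 = 45·991667999829 + 86520229154 = 44711580221459 → 1394955966047544/44711580221459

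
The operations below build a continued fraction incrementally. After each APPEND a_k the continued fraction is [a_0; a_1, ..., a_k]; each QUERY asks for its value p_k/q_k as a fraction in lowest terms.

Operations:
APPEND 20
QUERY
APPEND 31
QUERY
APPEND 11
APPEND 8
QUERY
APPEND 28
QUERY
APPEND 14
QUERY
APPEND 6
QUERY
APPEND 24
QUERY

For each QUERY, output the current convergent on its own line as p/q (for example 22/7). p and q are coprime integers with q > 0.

20/1
621/31
55429/2767
1558863/77818
21879511/1092219
132835929/6631132
3209941807/160239387

APPEND 20: p_0 = 20·1 + 0 = 20, q_0 = 20·0 + 1 = 1 → 20/1
APPEND 31: p_1 = 31·20 + 1 = 621, q_1 = 31·1 + 0 = 31 → 621/31
APPEND 11: p_2 = 11·621 + 20 = 6851, q_2 = 11·31 + 1 = 342 → 6851/342
APPEND 8: p_3 = 8·6851 + 621 = 55429, q_3 = 8·342 + 31 = 2767 → 55429/2767
APPEND 28: p_4 = 28·55429 + 6851 = 1558863, q_4 = 28·2767 + 342 = 77818 → 1558863/77818
APPEND 14: p_5 = 14·1558863 + 55429 = 21879511, q_5 = 14·77818 + 2767 = 1092219 → 21879511/1092219
APPEND 6: p_6 = 6·21879511 + 1558863 = 132835929, q_6 = 6·1092219 + 77818 = 6631132 → 132835929/6631132
APPEND 24: p_7 = 24·132835929 + 21879511 = 3209941807, q_7 = 24·6631132 + 1092219 = 160239387 → 3209941807/160239387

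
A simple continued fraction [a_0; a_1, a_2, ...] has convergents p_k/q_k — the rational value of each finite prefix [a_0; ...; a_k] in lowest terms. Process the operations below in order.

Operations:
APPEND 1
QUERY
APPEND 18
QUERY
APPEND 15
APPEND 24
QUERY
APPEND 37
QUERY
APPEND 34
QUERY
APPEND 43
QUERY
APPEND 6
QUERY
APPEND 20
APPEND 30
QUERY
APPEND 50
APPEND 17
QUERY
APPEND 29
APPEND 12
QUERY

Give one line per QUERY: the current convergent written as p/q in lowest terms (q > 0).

APPEND 1: p_0 = 1·1 + 0 = 1, q_0 = 1·0 + 1 = 1 → 1/1
APPEND 18: p_1 = 18·1 + 1 = 19, q_1 = 18·1 + 0 = 18 → 19/18
APPEND 15: p_2 = 15·19 + 1 = 286, q_2 = 15·18 + 1 = 271 → 286/271
APPEND 24: p_3 = 24·286 + 19 = 6883, q_3 = 24·271 + 18 = 6522 → 6883/6522
APPEND 37: p_4 = 37·6883 + 286 = 254957, q_4 = 37·6522 + 271 = 241585 → 254957/241585
APPEND 34: p_5 = 34·254957 + 6883 = 8675421, q_5 = 34·241585 + 6522 = 8220412 → 8675421/8220412
APPEND 43: p_6 = 43·8675421 + 254957 = 373298060, q_6 = 43·8220412 + 241585 = 353719301 → 373298060/353719301
APPEND 6: p_7 = 6·373298060 + 8675421 = 2248463781, q_7 = 6·353719301 + 8220412 = 2130536218 → 2248463781/2130536218
APPEND 20: p_8 = 20·2248463781 + 373298060 = 45342573680, q_8 = 20·2130536218 + 353719301 = 42964443661 → 45342573680/42964443661
APPEND 30: p_9 = 30·45342573680 + 2248463781 = 1362525674181, q_9 = 30·42964443661 + 2130536218 = 1291063846048 → 1362525674181/1291063846048
APPEND 50: p_10 = 50·1362525674181 + 45342573680 = 68171626282730, q_10 = 50·1291063846048 + 42964443661 = 64596156746061 → 68171626282730/64596156746061
APPEND 17: p_11 = 17·68171626282730 + 1362525674181 = 1160280172480591, q_11 = 17·64596156746061 + 1291063846048 = 1099425728529085 → 1160280172480591/1099425728529085
APPEND 29: p_12 = 29·1160280172480591 + 68171626282730 = 33716296628219869, q_12 = 29·1099425728529085 + 64596156746061 = 31947942284089526 → 33716296628219869/31947942284089526
APPEND 12: p_13 = 12·33716296628219869 + 1160280172480591 = 405755839711119019, q_13 = 12·31947942284089526 + 1099425728529085 = 384474733137603397 → 405755839711119019/384474733137603397

1/1
19/18
6883/6522
254957/241585
8675421/8220412
373298060/353719301
2248463781/2130536218
1362525674181/1291063846048
1160280172480591/1099425728529085
405755839711119019/384474733137603397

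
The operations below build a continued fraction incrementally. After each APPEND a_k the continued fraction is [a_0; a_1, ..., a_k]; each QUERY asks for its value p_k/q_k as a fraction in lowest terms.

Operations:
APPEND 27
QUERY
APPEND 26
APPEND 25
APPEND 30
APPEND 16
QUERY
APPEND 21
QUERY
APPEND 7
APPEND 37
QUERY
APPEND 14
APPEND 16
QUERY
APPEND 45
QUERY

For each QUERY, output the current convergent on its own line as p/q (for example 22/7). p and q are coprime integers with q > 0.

27/1
8477810/313547
178562773/6604043
46739999950/1728652419
10536634664286/389691463843
474804178309391/17560363548649

APPEND 27: p_0 = 27·1 + 0 = 27, q_0 = 27·0 + 1 = 1 → 27/1
APPEND 26: p_1 = 26·27 + 1 = 703, q_1 = 26·1 + 0 = 26 → 703/26
APPEND 25: p_2 = 25·703 + 27 = 17602, q_2 = 25·26 + 1 = 651 → 17602/651
APPEND 30: p_3 = 30·17602 + 703 = 528763, q_3 = 30·651 + 26 = 19556 → 528763/19556
APPEND 16: p_4 = 16·528763 + 17602 = 8477810, q_4 = 16·19556 + 651 = 313547 → 8477810/313547
APPEND 21: p_5 = 21·8477810 + 528763 = 178562773, q_5 = 21·313547 + 19556 = 6604043 → 178562773/6604043
APPEND 7: p_6 = 7·178562773 + 8477810 = 1258417221, q_6 = 7·6604043 + 313547 = 46541848 → 1258417221/46541848
APPEND 37: p_7 = 37·1258417221 + 178562773 = 46739999950, q_7 = 37·46541848 + 6604043 = 1728652419 → 46739999950/1728652419
APPEND 14: p_8 = 14·46739999950 + 1258417221 = 655618416521, q_8 = 14·1728652419 + 46541848 = 24247675714 → 655618416521/24247675714
APPEND 16: p_9 = 16·655618416521 + 46739999950 = 10536634664286, q_9 = 16·24247675714 + 1728652419 = 389691463843 → 10536634664286/389691463843
APPEND 45: p_10 = 45·10536634664286 + 655618416521 = 474804178309391, q_10 = 45·389691463843 + 24247675714 = 17560363548649 → 474804178309391/17560363548649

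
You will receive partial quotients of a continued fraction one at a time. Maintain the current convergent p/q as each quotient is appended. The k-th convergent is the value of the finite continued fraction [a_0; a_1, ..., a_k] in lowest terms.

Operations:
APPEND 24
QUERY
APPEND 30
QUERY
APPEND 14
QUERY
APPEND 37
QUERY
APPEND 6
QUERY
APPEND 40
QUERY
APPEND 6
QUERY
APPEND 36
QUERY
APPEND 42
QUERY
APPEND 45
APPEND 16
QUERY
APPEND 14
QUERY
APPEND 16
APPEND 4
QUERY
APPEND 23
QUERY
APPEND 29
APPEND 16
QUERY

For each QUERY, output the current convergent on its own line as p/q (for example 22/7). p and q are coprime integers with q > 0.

APPEND 24: p_0 = 24·1 + 0 = 24, q_0 = 24·0 + 1 = 1 → 24/1
APPEND 30: p_1 = 30·24 + 1 = 721, q_1 = 30·1 + 0 = 30 → 721/30
APPEND 14: p_2 = 14·721 + 24 = 10118, q_2 = 14·30 + 1 = 421 → 10118/421
APPEND 37: p_3 = 37·10118 + 721 = 375087, q_3 = 37·421 + 30 = 15607 → 375087/15607
APPEND 6: p_4 = 6·375087 + 10118 = 2260640, q_4 = 6·15607 + 421 = 94063 → 2260640/94063
APPEND 40: p_5 = 40·2260640 + 375087 = 90800687, q_5 = 40·94063 + 15607 = 3778127 → 90800687/3778127
APPEND 6: p_6 = 6·90800687 + 2260640 = 547064762, q_6 = 6·3778127 + 94063 = 22762825 → 547064762/22762825
APPEND 36: p_7 = 36·547064762 + 90800687 = 19785132119, q_7 = 36·22762825 + 3778127 = 823239827 → 19785132119/823239827
APPEND 42: p_8 = 42·19785132119 + 547064762 = 831522613760, q_8 = 42·823239827 + 22762825 = 34598835559 → 831522613760/34598835559
APPEND 45: p_9 = 45·831522613760 + 19785132119 = 37438302751319, q_9 = 45·34598835559 + 823239827 = 1557770839982 → 37438302751319/1557770839982
APPEND 16: p_10 = 16·37438302751319 + 831522613760 = 599844366634864, q_10 = 16·1557770839982 + 34598835559 = 24958932275271 → 599844366634864/24958932275271
APPEND 14: p_11 = 14·599844366634864 + 37438302751319 = 8435259435639415, q_11 = 14·24958932275271 + 1557770839982 = 350982822693776 → 8435259435639415/350982822693776
APPEND 16: p_12 = 16·8435259435639415 + 599844366634864 = 135563995336865504, q_12 = 16·350982822693776 + 24958932275271 = 5640684095375687 → 135563995336865504/5640684095375687
APPEND 4: p_13 = 4·135563995336865504 + 8435259435639415 = 550691240783101431, q_13 = 4·5640684095375687 + 350982822693776 = 22913719204196524 → 550691240783101431/22913719204196524
APPEND 23: p_14 = 23·550691240783101431 + 135563995336865504 = 12801462533348198417, q_14 = 23·22913719204196524 + 5640684095375687 = 532656225791895739 → 12801462533348198417/532656225791895739
APPEND 29: p_15 = 29·12801462533348198417 + 550691240783101431 = 371793104707880855524, q_15 = 29·532656225791895739 + 22913719204196524 = 15469944267169172955 → 371793104707880855524/15469944267169172955
APPEND 16: p_16 = 16·371793104707880855524 + 12801462533348198417 = 5961491137859441886801, q_16 = 16·15469944267169172955 + 532656225791895739 = 248051764500498663019 → 5961491137859441886801/248051764500498663019

24/1
721/30
10118/421
375087/15607
2260640/94063
90800687/3778127
547064762/22762825
19785132119/823239827
831522613760/34598835559
599844366634864/24958932275271
8435259435639415/350982822693776
550691240783101431/22913719204196524
12801462533348198417/532656225791895739
5961491137859441886801/248051764500498663019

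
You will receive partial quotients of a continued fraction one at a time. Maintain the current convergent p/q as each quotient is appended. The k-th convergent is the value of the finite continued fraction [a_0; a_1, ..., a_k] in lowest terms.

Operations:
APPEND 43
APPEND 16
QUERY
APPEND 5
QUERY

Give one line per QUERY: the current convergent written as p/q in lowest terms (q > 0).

689/16
3488/81

APPEND 43: p_0 = 43·1 + 0 = 43, q_0 = 43·0 + 1 = 1 → 43/1
APPEND 16: p_1 = 16·43 + 1 = 689, q_1 = 16·1 + 0 = 16 → 689/16
APPEND 5: p_2 = 5·689 + 43 = 3488, q_2 = 5·16 + 1 = 81 → 3488/81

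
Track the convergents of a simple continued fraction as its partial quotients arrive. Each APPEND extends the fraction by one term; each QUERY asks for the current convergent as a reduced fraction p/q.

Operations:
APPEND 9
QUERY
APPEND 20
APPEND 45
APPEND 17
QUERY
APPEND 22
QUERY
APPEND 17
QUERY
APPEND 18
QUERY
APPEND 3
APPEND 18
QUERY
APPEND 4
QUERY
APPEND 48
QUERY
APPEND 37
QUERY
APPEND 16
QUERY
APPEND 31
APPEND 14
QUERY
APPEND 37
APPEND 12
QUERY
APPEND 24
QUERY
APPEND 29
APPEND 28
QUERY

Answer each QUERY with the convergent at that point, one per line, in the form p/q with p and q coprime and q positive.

APPEND 9: p_0 = 9·1 + 0 = 9, q_0 = 9·0 + 1 = 1 → 9/1
APPEND 20: p_1 = 20·9 + 1 = 181, q_1 = 20·1 + 0 = 20 → 181/20
APPEND 45: p_2 = 45·181 + 9 = 8154, q_2 = 45·20 + 1 = 901 → 8154/901
APPEND 17: p_3 = 17·8154 + 181 = 138799, q_3 = 17·901 + 20 = 15337 → 138799/15337
APPEND 22: p_4 = 22·138799 + 8154 = 3061732, q_4 = 22·15337 + 901 = 338315 → 3061732/338315
APPEND 17: p_5 = 17·3061732 + 138799 = 52188243, q_5 = 17·338315 + 15337 = 5766692 → 52188243/5766692
APPEND 18: p_6 = 18·52188243 + 3061732 = 942450106, q_6 = 18·5766692 + 338315 = 104138771 → 942450106/104138771
APPEND 3: p_7 = 3·942450106 + 52188243 = 2879538561, q_7 = 3·104138771 + 5766692 = 318183005 → 2879538561/318183005
APPEND 18: p_8 = 18·2879538561 + 942450106 = 52774144204, q_8 = 18·318183005 + 104138771 = 5831432861 → 52774144204/5831432861
APPEND 4: p_9 = 4·52774144204 + 2879538561 = 213976115377, q_9 = 4·5831432861 + 318183005 = 23643914449 → 213976115377/23643914449
APPEND 48: p_10 = 48·213976115377 + 52774144204 = 10323627682300, q_10 = 48·23643914449 + 5831432861 = 1140739326413 → 10323627682300/1140739326413
APPEND 37: p_11 = 37·10323627682300 + 213976115377 = 382188200360477, q_11 = 37·1140739326413 + 23643914449 = 42230998991730 → 382188200360477/42230998991730
APPEND 16: p_12 = 16·382188200360477 + 10323627682300 = 6125334833449932, q_12 = 16·42230998991730 + 1140739326413 = 676836723194093 → 6125334833449932/676836723194093
APPEND 31: p_13 = 31·6125334833449932 + 382188200360477 = 190267568037308369, q_13 = 31·676836723194093 + 42230998991730 = 21024169418008613 → 190267568037308369/21024169418008613
APPEND 14: p_14 = 14·190267568037308369 + 6125334833449932 = 2669871287355767098, q_14 = 14·21024169418008613 + 676836723194093 = 295015208575314675 → 2669871287355767098/295015208575314675
APPEND 37: p_15 = 37·2669871287355767098 + 190267568037308369 = 98975505200200690995, q_15 = 37·295015208575314675 + 21024169418008613 = 10936586886704651588 → 98975505200200690995/10936586886704651588
APPEND 12: p_16 = 12·98975505200200690995 + 2669871287355767098 = 1190375933689764059038, q_16 = 12·10936586886704651588 + 295015208575314675 = 131534057849031133731 → 1190375933689764059038/131534057849031133731
APPEND 24: p_17 = 24·1190375933689764059038 + 98975505200200690995 = 28667997913754538107907, q_17 = 24·131534057849031133731 + 10936586886704651588 = 3167753975263451861132 → 28667997913754538107907/3167753975263451861132
APPEND 29: p_18 = 29·28667997913754538107907 + 1190375933689764059038 = 832562315432571369188341, q_18 = 29·3167753975263451861132 + 131534057849031133731 = 91996399340489135106559 → 832562315432571369188341/91996399340489135106559
APPEND 28: p_19 = 28·832562315432571369188341 + 28667997913754538107907 = 23340412830025752875381455, q_19 = 28·91996399340489135106559 + 3167753975263451861132 = 2579066935508959234844784 → 23340412830025752875381455/2579066935508959234844784

9/1
138799/15337
3061732/338315
52188243/5766692
942450106/104138771
52774144204/5831432861
213976115377/23643914449
10323627682300/1140739326413
382188200360477/42230998991730
6125334833449932/676836723194093
2669871287355767098/295015208575314675
1190375933689764059038/131534057849031133731
28667997913754538107907/3167753975263451861132
23340412830025752875381455/2579066935508959234844784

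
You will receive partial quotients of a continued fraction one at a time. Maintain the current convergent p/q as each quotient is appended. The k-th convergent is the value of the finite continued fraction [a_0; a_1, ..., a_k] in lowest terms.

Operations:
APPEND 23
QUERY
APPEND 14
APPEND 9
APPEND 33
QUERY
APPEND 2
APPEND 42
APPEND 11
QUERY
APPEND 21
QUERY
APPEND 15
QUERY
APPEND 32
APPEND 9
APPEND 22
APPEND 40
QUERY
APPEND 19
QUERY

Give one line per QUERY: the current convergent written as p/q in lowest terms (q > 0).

23/1
97013/4205
92257771/3998886
1945782356/84339365
29278993111/1269089361
7507678207775643/325418107896614
142833365924405351/6191070314586091

APPEND 23: p_0 = 23·1 + 0 = 23, q_0 = 23·0 + 1 = 1 → 23/1
APPEND 14: p_1 = 14·23 + 1 = 323, q_1 = 14·1 + 0 = 14 → 323/14
APPEND 9: p_2 = 9·323 + 23 = 2930, q_2 = 9·14 + 1 = 127 → 2930/127
APPEND 33: p_3 = 33·2930 + 323 = 97013, q_3 = 33·127 + 14 = 4205 → 97013/4205
APPEND 2: p_4 = 2·97013 + 2930 = 196956, q_4 = 2·4205 + 127 = 8537 → 196956/8537
APPEND 42: p_5 = 42·196956 + 97013 = 8369165, q_5 = 42·8537 + 4205 = 362759 → 8369165/362759
APPEND 11: p_6 = 11·8369165 + 196956 = 92257771, q_6 = 11·362759 + 8537 = 3998886 → 92257771/3998886
APPEND 21: p_7 = 21·92257771 + 8369165 = 1945782356, q_7 = 21·3998886 + 362759 = 84339365 → 1945782356/84339365
APPEND 15: p_8 = 15·1945782356 + 92257771 = 29278993111, q_8 = 15·84339365 + 3998886 = 1269089361 → 29278993111/1269089361
APPEND 32: p_9 = 32·29278993111 + 1945782356 = 938873561908, q_9 = 32·1269089361 + 84339365 = 40695198917 → 938873561908/40695198917
APPEND 9: p_10 = 9·938873561908 + 29278993111 = 8479141050283, q_10 = 9·40695198917 + 1269089361 = 367525879614 → 8479141050283/367525879614
APPEND 22: p_11 = 22·8479141050283 + 938873561908 = 187479976668134, q_11 = 22·367525879614 + 40695198917 = 8126264550425 → 187479976668134/8126264550425
APPEND 40: p_12 = 40·187479976668134 + 8479141050283 = 7507678207775643, q_12 = 40·8126264550425 + 367525879614 = 325418107896614 → 7507678207775643/325418107896614
APPEND 19: p_13 = 19·7507678207775643 + 187479976668134 = 142833365924405351, q_13 = 19·325418107896614 + 8126264550425 = 6191070314586091 → 142833365924405351/6191070314586091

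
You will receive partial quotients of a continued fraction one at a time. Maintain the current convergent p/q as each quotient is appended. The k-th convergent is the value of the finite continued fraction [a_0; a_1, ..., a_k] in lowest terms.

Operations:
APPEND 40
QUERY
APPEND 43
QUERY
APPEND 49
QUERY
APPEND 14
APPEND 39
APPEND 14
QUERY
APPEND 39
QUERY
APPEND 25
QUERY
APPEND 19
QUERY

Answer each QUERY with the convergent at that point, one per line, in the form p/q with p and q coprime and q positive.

APPEND 40: p_0 = 40·1 + 0 = 40, q_0 = 40·0 + 1 = 1 → 40/1
APPEND 43: p_1 = 43·40 + 1 = 1721, q_1 = 43·1 + 0 = 43 → 1721/43
APPEND 49: p_2 = 49·1721 + 40 = 84369, q_2 = 49·43 + 1 = 2108 → 84369/2108
APPEND 14: p_3 = 14·84369 + 1721 = 1182887, q_3 = 14·2108 + 43 = 29555 → 1182887/29555
APPEND 39: p_4 = 39·1182887 + 84369 = 46216962, q_4 = 39·29555 + 2108 = 1154753 → 46216962/1154753
APPEND 14: p_5 = 14·46216962 + 1182887 = 648220355, q_5 = 14·1154753 + 29555 = 16196097 → 648220355/16196097
APPEND 39: p_6 = 39·648220355 + 46216962 = 25326810807, q_6 = 39·16196097 + 1154753 = 632802536 → 25326810807/632802536
APPEND 25: p_7 = 25·25326810807 + 648220355 = 633818490530, q_7 = 25·632802536 + 16196097 = 15836259497 → 633818490530/15836259497
APPEND 19: p_8 = 19·633818490530 + 25326810807 = 12067878130877, q_8 = 19·15836259497 + 632802536 = 301521732979 → 12067878130877/301521732979

40/1
1721/43
84369/2108
648220355/16196097
25326810807/632802536
633818490530/15836259497
12067878130877/301521732979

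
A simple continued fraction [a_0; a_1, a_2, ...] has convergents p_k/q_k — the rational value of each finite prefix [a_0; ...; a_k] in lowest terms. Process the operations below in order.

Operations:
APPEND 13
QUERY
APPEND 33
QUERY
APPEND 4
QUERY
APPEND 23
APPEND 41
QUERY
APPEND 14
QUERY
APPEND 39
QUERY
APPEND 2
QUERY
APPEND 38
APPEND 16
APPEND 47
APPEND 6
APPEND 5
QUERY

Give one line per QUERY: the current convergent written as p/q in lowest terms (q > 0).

13/1
430/33
1733/133
1653582/126905
23190437/1779762
906080625/69537623
1835351687/140855008
1657505228100607/127206090155817

APPEND 13: p_0 = 13·1 + 0 = 13, q_0 = 13·0 + 1 = 1 → 13/1
APPEND 33: p_1 = 33·13 + 1 = 430, q_1 = 33·1 + 0 = 33 → 430/33
APPEND 4: p_2 = 4·430 + 13 = 1733, q_2 = 4·33 + 1 = 133 → 1733/133
APPEND 23: p_3 = 23·1733 + 430 = 40289, q_3 = 23·133 + 33 = 3092 → 40289/3092
APPEND 41: p_4 = 41·40289 + 1733 = 1653582, q_4 = 41·3092 + 133 = 126905 → 1653582/126905
APPEND 14: p_5 = 14·1653582 + 40289 = 23190437, q_5 = 14·126905 + 3092 = 1779762 → 23190437/1779762
APPEND 39: p_6 = 39·23190437 + 1653582 = 906080625, q_6 = 39·1779762 + 126905 = 69537623 → 906080625/69537623
APPEND 2: p_7 = 2·906080625 + 23190437 = 1835351687, q_7 = 2·69537623 + 1779762 = 140855008 → 1835351687/140855008
APPEND 38: p_8 = 38·1835351687 + 906080625 = 70649444731, q_8 = 38·140855008 + 69537623 = 5422027927 → 70649444731/5422027927
APPEND 16: p_9 = 16·70649444731 + 1835351687 = 1132226467383, q_9 = 16·5422027927 + 140855008 = 86893301840 → 1132226467383/86893301840
APPEND 47: p_10 = 47·1132226467383 + 70649444731 = 53285293411732, q_10 = 47·86893301840 + 5422027927 = 4089407214407 → 53285293411732/4089407214407
APPEND 6: p_11 = 6·53285293411732 + 1132226467383 = 320843986937775, q_11 = 6·4089407214407 + 86893301840 = 24623336588282 → 320843986937775/24623336588282
APPEND 5: p_12 = 5·320843986937775 + 53285293411732 = 1657505228100607, q_12 = 5·24623336588282 + 4089407214407 = 127206090155817 → 1657505228100607/127206090155817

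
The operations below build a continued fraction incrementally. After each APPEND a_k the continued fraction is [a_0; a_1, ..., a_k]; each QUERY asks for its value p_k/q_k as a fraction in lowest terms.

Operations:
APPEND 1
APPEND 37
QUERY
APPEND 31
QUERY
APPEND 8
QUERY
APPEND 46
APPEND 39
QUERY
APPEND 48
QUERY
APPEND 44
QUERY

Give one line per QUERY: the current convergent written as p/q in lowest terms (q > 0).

38/37
1179/1148
9470/9221
17044631/16596467
818579087/797055730
36034524459/35087048587

APPEND 1: p_0 = 1·1 + 0 = 1, q_0 = 1·0 + 1 = 1 → 1/1
APPEND 37: p_1 = 37·1 + 1 = 38, q_1 = 37·1 + 0 = 37 → 38/37
APPEND 31: p_2 = 31·38 + 1 = 1179, q_2 = 31·37 + 1 = 1148 → 1179/1148
APPEND 8: p_3 = 8·1179 + 38 = 9470, q_3 = 8·1148 + 37 = 9221 → 9470/9221
APPEND 46: p_4 = 46·9470 + 1179 = 436799, q_4 = 46·9221 + 1148 = 425314 → 436799/425314
APPEND 39: p_5 = 39·436799 + 9470 = 17044631, q_5 = 39·425314 + 9221 = 16596467 → 17044631/16596467
APPEND 48: p_6 = 48·17044631 + 436799 = 818579087, q_6 = 48·16596467 + 425314 = 797055730 → 818579087/797055730
APPEND 44: p_7 = 44·818579087 + 17044631 = 36034524459, q_7 = 44·797055730 + 16596467 = 35087048587 → 36034524459/35087048587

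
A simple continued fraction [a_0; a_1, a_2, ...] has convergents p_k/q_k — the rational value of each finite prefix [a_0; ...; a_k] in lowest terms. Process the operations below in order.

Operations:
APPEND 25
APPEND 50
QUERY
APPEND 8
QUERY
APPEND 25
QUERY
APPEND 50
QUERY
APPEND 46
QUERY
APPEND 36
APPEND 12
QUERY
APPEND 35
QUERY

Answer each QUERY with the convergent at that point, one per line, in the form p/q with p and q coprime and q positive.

1251/50
10033/401
252076/10075
12613833/504151
580488394/23201021
251502840598/10052091905
8823509616947/352658957582

APPEND 25: p_0 = 25·1 + 0 = 25, q_0 = 25·0 + 1 = 1 → 25/1
APPEND 50: p_1 = 50·25 + 1 = 1251, q_1 = 50·1 + 0 = 50 → 1251/50
APPEND 8: p_2 = 8·1251 + 25 = 10033, q_2 = 8·50 + 1 = 401 → 10033/401
APPEND 25: p_3 = 25·10033 + 1251 = 252076, q_3 = 25·401 + 50 = 10075 → 252076/10075
APPEND 50: p_4 = 50·252076 + 10033 = 12613833, q_4 = 50·10075 + 401 = 504151 → 12613833/504151
APPEND 46: p_5 = 46·12613833 + 252076 = 580488394, q_5 = 46·504151 + 10075 = 23201021 → 580488394/23201021
APPEND 36: p_6 = 36·580488394 + 12613833 = 20910196017, q_6 = 36·23201021 + 504151 = 835740907 → 20910196017/835740907
APPEND 12: p_7 = 12·20910196017 + 580488394 = 251502840598, q_7 = 12·835740907 + 23201021 = 10052091905 → 251502840598/10052091905
APPEND 35: p_8 = 35·251502840598 + 20910196017 = 8823509616947, q_8 = 35·10052091905 + 835740907 = 352658957582 → 8823509616947/352658957582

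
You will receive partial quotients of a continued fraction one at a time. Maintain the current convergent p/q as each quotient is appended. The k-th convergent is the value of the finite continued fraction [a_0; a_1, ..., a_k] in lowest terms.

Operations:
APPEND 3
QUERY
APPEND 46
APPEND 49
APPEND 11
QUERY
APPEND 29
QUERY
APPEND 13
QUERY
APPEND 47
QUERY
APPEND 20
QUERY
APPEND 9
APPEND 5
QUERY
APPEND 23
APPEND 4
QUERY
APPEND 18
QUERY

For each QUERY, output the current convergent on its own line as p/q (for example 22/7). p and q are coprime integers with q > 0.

APPEND 3: p_0 = 3·1 + 0 = 3, q_0 = 3·0 + 1 = 1 → 3/1
APPEND 46: p_1 = 46·3 + 1 = 139, q_1 = 46·1 + 0 = 46 → 139/46
APPEND 49: p_2 = 49·139 + 3 = 6814, q_2 = 49·46 + 1 = 2255 → 6814/2255
APPEND 11: p_3 = 11·6814 + 139 = 75093, q_3 = 11·2255 + 46 = 24851 → 75093/24851
APPEND 29: p_4 = 29·75093 + 6814 = 2184511, q_4 = 29·24851 + 2255 = 722934 → 2184511/722934
APPEND 13: p_5 = 13·2184511 + 75093 = 28473736, q_5 = 13·722934 + 24851 = 9422993 → 28473736/9422993
APPEND 47: p_6 = 47·28473736 + 2184511 = 1340450103, q_6 = 47·9422993 + 722934 = 443603605 → 1340450103/443603605
APPEND 20: p_7 = 20·1340450103 + 28473736 = 26837475796, q_7 = 20·443603605 + 9422993 = 8881495093 → 26837475796/8881495093
APPEND 9: p_8 = 9·26837475796 + 1340450103 = 242877732267, q_8 = 9·8881495093 + 443603605 = 80377059442 → 242877732267/80377059442
APPEND 5: p_9 = 5·242877732267 + 26837475796 = 1241226137131, q_9 = 5·80377059442 + 8881495093 = 410766792303 → 1241226137131/410766792303
APPEND 23: p_10 = 23·1241226137131 + 242877732267 = 28791078886280, q_10 = 23·410766792303 + 80377059442 = 9528013282411 → 28791078886280/9528013282411
APPEND 4: p_11 = 4·28791078886280 + 1241226137131 = 116405541682251, q_11 = 4·9528013282411 + 410766792303 = 38522819921947 → 116405541682251/38522819921947
APPEND 18: p_12 = 18·116405541682251 + 28791078886280 = 2124090829166798, q_12 = 18·38522819921947 + 9528013282411 = 702938771877457 → 2124090829166798/702938771877457

3/1
75093/24851
2184511/722934
28473736/9422993
1340450103/443603605
26837475796/8881495093
1241226137131/410766792303
116405541682251/38522819921947
2124090829166798/702938771877457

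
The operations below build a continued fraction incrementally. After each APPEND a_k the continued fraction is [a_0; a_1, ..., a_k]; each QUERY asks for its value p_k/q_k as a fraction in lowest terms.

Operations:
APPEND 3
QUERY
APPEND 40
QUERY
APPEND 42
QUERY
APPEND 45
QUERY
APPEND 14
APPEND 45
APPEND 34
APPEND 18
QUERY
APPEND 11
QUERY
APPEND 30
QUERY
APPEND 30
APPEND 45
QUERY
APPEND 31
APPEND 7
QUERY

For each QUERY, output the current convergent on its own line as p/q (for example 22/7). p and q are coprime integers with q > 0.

3/1
121/40
5085/1681
228946/75685
88755055285/29340658318
981228405998/324374620689
29525607235225/9760579278988
39933250653058885/13201139463843793
8711655888485076166/2879900395388879177

APPEND 3: p_0 = 3·1 + 0 = 3, q_0 = 3·0 + 1 = 1 → 3/1
APPEND 40: p_1 = 40·3 + 1 = 121, q_1 = 40·1 + 0 = 40 → 121/40
APPEND 42: p_2 = 42·121 + 3 = 5085, q_2 = 42·40 + 1 = 1681 → 5085/1681
APPEND 45: p_3 = 45·5085 + 121 = 228946, q_3 = 45·1681 + 40 = 75685 → 228946/75685
APPEND 14: p_4 = 14·228946 + 5085 = 3210329, q_4 = 14·75685 + 1681 = 1061271 → 3210329/1061271
APPEND 45: p_5 = 45·3210329 + 228946 = 144693751, q_5 = 45·1061271 + 75685 = 47832880 → 144693751/47832880
APPEND 34: p_6 = 34·144693751 + 3210329 = 4922797863, q_6 = 34·47832880 + 1061271 = 1627379191 → 4922797863/1627379191
APPEND 18: p_7 = 18·4922797863 + 144693751 = 88755055285, q_7 = 18·1627379191 + 47832880 = 29340658318 → 88755055285/29340658318
APPEND 11: p_8 = 11·88755055285 + 4922797863 = 981228405998, q_8 = 11·29340658318 + 1627379191 = 324374620689 → 981228405998/324374620689
APPEND 30: p_9 = 30·981228405998 + 88755055285 = 29525607235225, q_9 = 30·324374620689 + 29340658318 = 9760579278988 → 29525607235225/9760579278988
APPEND 30: p_10 = 30·29525607235225 + 981228405998 = 886749445462748, q_10 = 30·9760579278988 + 324374620689 = 293141752990329 → 886749445462748/293141752990329
APPEND 45: p_11 = 45·886749445462748 + 29525607235225 = 39933250653058885, q_11 = 45·293141752990329 + 9760579278988 = 13201139463843793 → 39933250653058885/13201139463843793
APPEND 31: p_12 = 31·39933250653058885 + 886749445462748 = 1238817519690288183, q_12 = 31·13201139463843793 + 293141752990329 = 409528465132147912 → 1238817519690288183/409528465132147912
APPEND 7: p_13 = 7·1238817519690288183 + 39933250653058885 = 8711655888485076166, q_13 = 7·409528465132147912 + 13201139463843793 = 2879900395388879177 → 8711655888485076166/2879900395388879177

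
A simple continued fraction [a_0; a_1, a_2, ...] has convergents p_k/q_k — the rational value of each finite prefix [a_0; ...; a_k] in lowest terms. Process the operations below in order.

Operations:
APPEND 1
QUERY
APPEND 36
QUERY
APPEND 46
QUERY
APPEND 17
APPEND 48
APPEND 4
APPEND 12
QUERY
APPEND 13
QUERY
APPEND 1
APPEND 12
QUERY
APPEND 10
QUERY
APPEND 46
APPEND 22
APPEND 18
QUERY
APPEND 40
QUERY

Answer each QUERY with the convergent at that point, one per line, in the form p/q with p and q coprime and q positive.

APPEND 1: p_0 = 1·1 + 0 = 1, q_0 = 1·0 + 1 = 1 → 1/1
APPEND 36: p_1 = 36·1 + 1 = 37, q_1 = 36·1 + 0 = 36 → 37/36
APPEND 46: p_2 = 46·37 + 1 = 1703, q_2 = 46·36 + 1 = 1657 → 1703/1657
APPEND 17: p_3 = 17·1703 + 37 = 28988, q_3 = 17·1657 + 36 = 28205 → 28988/28205
APPEND 48: p_4 = 48·28988 + 1703 = 1393127, q_4 = 48·28205 + 1657 = 1355497 → 1393127/1355497
APPEND 4: p_5 = 4·1393127 + 28988 = 5601496, q_5 = 4·1355497 + 28205 = 5450193 → 5601496/5450193
APPEND 12: p_6 = 12·5601496 + 1393127 = 68611079, q_6 = 12·5450193 + 1355497 = 66757813 → 68611079/66757813
APPEND 13: p_7 = 13·68611079 + 5601496 = 897545523, q_7 = 13·66757813 + 5450193 = 873301762 → 897545523/873301762
APPEND 1: p_8 = 1·897545523 + 68611079 = 966156602, q_8 = 1·873301762 + 66757813 = 940059575 → 966156602/940059575
APPEND 12: p_9 = 12·966156602 + 897545523 = 12491424747, q_9 = 12·940059575 + 873301762 = 12154016662 → 12491424747/12154016662
APPEND 10: p_10 = 10·12491424747 + 966156602 = 125880404072, q_10 = 10·12154016662 + 940059575 = 122480226195 → 125880404072/122480226195
APPEND 46: p_11 = 46·125880404072 + 12491424747 = 5802990012059, q_11 = 46·122480226195 + 12154016662 = 5646244421632 → 5802990012059/5646244421632
APPEND 22: p_12 = 22·5802990012059 + 125880404072 = 127791660669370, q_12 = 22·5646244421632 + 122480226195 = 124339857502099 → 127791660669370/124339857502099
APPEND 18: p_13 = 18·127791660669370 + 5802990012059 = 2306052882060719, q_13 = 18·124339857502099 + 5646244421632 = 2243763679459414 → 2306052882060719/2243763679459414
APPEND 40: p_14 = 40·2306052882060719 + 127791660669370 = 92369906943098130, q_14 = 40·2243763679459414 + 124339857502099 = 89874887035878659 → 92369906943098130/89874887035878659

1/1
37/36
1703/1657
68611079/66757813
897545523/873301762
12491424747/12154016662
125880404072/122480226195
2306052882060719/2243763679459414
92369906943098130/89874887035878659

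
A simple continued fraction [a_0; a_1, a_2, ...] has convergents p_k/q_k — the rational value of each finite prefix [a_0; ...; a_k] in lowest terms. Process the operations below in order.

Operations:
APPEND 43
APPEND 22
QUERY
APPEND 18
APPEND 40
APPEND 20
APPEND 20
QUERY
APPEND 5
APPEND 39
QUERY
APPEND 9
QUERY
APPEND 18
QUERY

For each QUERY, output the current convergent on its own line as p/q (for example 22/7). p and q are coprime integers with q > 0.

947/22
274829087/6384642
54401082983/1263808875
490997599511/11406521522
8892357874181/206581196271

APPEND 43: p_0 = 43·1 + 0 = 43, q_0 = 43·0 + 1 = 1 → 43/1
APPEND 22: p_1 = 22·43 + 1 = 947, q_1 = 22·1 + 0 = 22 → 947/22
APPEND 18: p_2 = 18·947 + 43 = 17089, q_2 = 18·22 + 1 = 397 → 17089/397
APPEND 40: p_3 = 40·17089 + 947 = 684507, q_3 = 40·397 + 22 = 15902 → 684507/15902
APPEND 20: p_4 = 20·684507 + 17089 = 13707229, q_4 = 20·15902 + 397 = 318437 → 13707229/318437
APPEND 20: p_5 = 20·13707229 + 684507 = 274829087, q_5 = 20·318437 + 15902 = 6384642 → 274829087/6384642
APPEND 5: p_6 = 5·274829087 + 13707229 = 1387852664, q_6 = 5·6384642 + 318437 = 32241647 → 1387852664/32241647
APPEND 39: p_7 = 39·1387852664 + 274829087 = 54401082983, q_7 = 39·32241647 + 6384642 = 1263808875 → 54401082983/1263808875
APPEND 9: p_8 = 9·54401082983 + 1387852664 = 490997599511, q_8 = 9·1263808875 + 32241647 = 11406521522 → 490997599511/11406521522
APPEND 18: p_9 = 18·490997599511 + 54401082983 = 8892357874181, q_9 = 18·11406521522 + 1263808875 = 206581196271 → 8892357874181/206581196271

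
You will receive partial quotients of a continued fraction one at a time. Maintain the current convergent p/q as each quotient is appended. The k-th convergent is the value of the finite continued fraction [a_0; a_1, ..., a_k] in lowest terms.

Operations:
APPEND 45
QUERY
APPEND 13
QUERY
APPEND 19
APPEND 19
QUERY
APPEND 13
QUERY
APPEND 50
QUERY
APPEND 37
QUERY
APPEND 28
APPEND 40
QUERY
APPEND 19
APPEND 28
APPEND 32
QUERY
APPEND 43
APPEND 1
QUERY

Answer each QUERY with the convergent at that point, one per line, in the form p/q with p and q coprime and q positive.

45/1
586/13
212987/4725
2780010/61673
139213487/3088375
5153679029/114331548
5782842730989/128289200308
98871604308627378/2193412416691043
4353436889137558141/96578614200578188

APPEND 45: p_0 = 45·1 + 0 = 45, q_0 = 45·0 + 1 = 1 → 45/1
APPEND 13: p_1 = 13·45 + 1 = 586, q_1 = 13·1 + 0 = 13 → 586/13
APPEND 19: p_2 = 19·586 + 45 = 11179, q_2 = 19·13 + 1 = 248 → 11179/248
APPEND 19: p_3 = 19·11179 + 586 = 212987, q_3 = 19·248 + 13 = 4725 → 212987/4725
APPEND 13: p_4 = 13·212987 + 11179 = 2780010, q_4 = 13·4725 + 248 = 61673 → 2780010/61673
APPEND 50: p_5 = 50·2780010 + 212987 = 139213487, q_5 = 50·61673 + 4725 = 3088375 → 139213487/3088375
APPEND 37: p_6 = 37·139213487 + 2780010 = 5153679029, q_6 = 37·3088375 + 61673 = 114331548 → 5153679029/114331548
APPEND 28: p_7 = 28·5153679029 + 139213487 = 144442226299, q_7 = 28·114331548 + 3088375 = 3204371719 → 144442226299/3204371719
APPEND 40: p_8 = 40·144442226299 + 5153679029 = 5782842730989, q_8 = 40·3204371719 + 114331548 = 128289200308 → 5782842730989/128289200308
APPEND 19: p_9 = 19·5782842730989 + 144442226299 = 110018454115090, q_9 = 19·128289200308 + 3204371719 = 2440699177571 → 110018454115090/2440699177571
APPEND 28: p_10 = 28·110018454115090 + 5782842730989 = 3086299557953509, q_10 = 28·2440699177571 + 128289200308 = 68467866172296 → 3086299557953509/68467866172296
APPEND 32: p_11 = 32·3086299557953509 + 110018454115090 = 98871604308627378, q_11 = 32·68467866172296 + 2440699177571 = 2193412416691043 → 98871604308627378/2193412416691043
APPEND 43: p_12 = 43·98871604308627378 + 3086299557953509 = 4254565284828930763, q_12 = 43·2193412416691043 + 68467866172296 = 94385201783887145 → 4254565284828930763/94385201783887145
APPEND 1: p_13 = 1·4254565284828930763 + 98871604308627378 = 4353436889137558141, q_13 = 1·94385201783887145 + 2193412416691043 = 96578614200578188 → 4353436889137558141/96578614200578188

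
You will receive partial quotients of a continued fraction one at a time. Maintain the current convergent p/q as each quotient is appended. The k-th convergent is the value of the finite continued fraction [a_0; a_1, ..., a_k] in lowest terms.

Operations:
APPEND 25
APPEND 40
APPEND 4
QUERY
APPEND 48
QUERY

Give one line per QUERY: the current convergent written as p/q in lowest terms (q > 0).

4029/161
194393/7768

APPEND 25: p_0 = 25·1 + 0 = 25, q_0 = 25·0 + 1 = 1 → 25/1
APPEND 40: p_1 = 40·25 + 1 = 1001, q_1 = 40·1 + 0 = 40 → 1001/40
APPEND 4: p_2 = 4·1001 + 25 = 4029, q_2 = 4·40 + 1 = 161 → 4029/161
APPEND 48: p_3 = 48·4029 + 1001 = 194393, q_3 = 48·161 + 40 = 7768 → 194393/7768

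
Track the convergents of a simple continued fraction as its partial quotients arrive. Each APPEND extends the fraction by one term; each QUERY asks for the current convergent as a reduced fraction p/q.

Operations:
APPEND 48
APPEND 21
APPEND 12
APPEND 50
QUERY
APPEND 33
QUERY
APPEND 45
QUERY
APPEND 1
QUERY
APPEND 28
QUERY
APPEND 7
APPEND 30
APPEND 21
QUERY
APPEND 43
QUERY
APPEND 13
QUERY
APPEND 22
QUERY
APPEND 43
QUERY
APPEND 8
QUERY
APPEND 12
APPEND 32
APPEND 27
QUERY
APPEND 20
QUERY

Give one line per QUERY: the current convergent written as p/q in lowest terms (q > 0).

608809/12671
20102853/418396
905237194/18840491
925340047/19258887
26814758510/558089327
119587787837037/2488952790923
5147960551239611/107143304624296
67043074953951980/1395351912906771
1480095609538183171/30804885388573258
63711154285095828333/1326005423621556865
511169329890304809835/10638848274361028178
5374849364625010047460890/111865488682707866936671
107695826241445091367510931/2241448162413342224401630

APPEND 48: p_0 = 48·1 + 0 = 48, q_0 = 48·0 + 1 = 1 → 48/1
APPEND 21: p_1 = 21·48 + 1 = 1009, q_1 = 21·1 + 0 = 21 → 1009/21
APPEND 12: p_2 = 12·1009 + 48 = 12156, q_2 = 12·21 + 1 = 253 → 12156/253
APPEND 50: p_3 = 50·12156 + 1009 = 608809, q_3 = 50·253 + 21 = 12671 → 608809/12671
APPEND 33: p_4 = 33·608809 + 12156 = 20102853, q_4 = 33·12671 + 253 = 418396 → 20102853/418396
APPEND 45: p_5 = 45·20102853 + 608809 = 905237194, q_5 = 45·418396 + 12671 = 18840491 → 905237194/18840491
APPEND 1: p_6 = 1·905237194 + 20102853 = 925340047, q_6 = 1·18840491 + 418396 = 19258887 → 925340047/19258887
APPEND 28: p_7 = 28·925340047 + 905237194 = 26814758510, q_7 = 28·19258887 + 18840491 = 558089327 → 26814758510/558089327
APPEND 7: p_8 = 7·26814758510 + 925340047 = 188628649617, q_8 = 7·558089327 + 19258887 = 3925884176 → 188628649617/3925884176
APPEND 30: p_9 = 30·188628649617 + 26814758510 = 5685674247020, q_9 = 30·3925884176 + 558089327 = 118334614607 → 5685674247020/118334614607
APPEND 21: p_10 = 21·5685674247020 + 188628649617 = 119587787837037, q_10 = 21·118334614607 + 3925884176 = 2488952790923 → 119587787837037/2488952790923
APPEND 43: p_11 = 43·119587787837037 + 5685674247020 = 5147960551239611, q_11 = 43·2488952790923 + 118334614607 = 107143304624296 → 5147960551239611/107143304624296
APPEND 13: p_12 = 13·5147960551239611 + 119587787837037 = 67043074953951980, q_12 = 13·107143304624296 + 2488952790923 = 1395351912906771 → 67043074953951980/1395351912906771
APPEND 22: p_13 = 22·67043074953951980 + 5147960551239611 = 1480095609538183171, q_13 = 22·1395351912906771 + 107143304624296 = 30804885388573258 → 1480095609538183171/30804885388573258
APPEND 43: p_14 = 43·1480095609538183171 + 67043074953951980 = 63711154285095828333, q_14 = 43·30804885388573258 + 1395351912906771 = 1326005423621556865 → 63711154285095828333/1326005423621556865
APPEND 8: p_15 = 8·63711154285095828333 + 1480095609538183171 = 511169329890304809835, q_15 = 8·1326005423621556865 + 30804885388573258 = 10638848274361028178 → 511169329890304809835/10638848274361028178
APPEND 12: p_16 = 12·511169329890304809835 + 63711154285095828333 = 6197743112968753546353, q_16 = 12·10638848274361028178 + 1326005423621556865 = 128992184715953895001 → 6197743112968753546353/128992184715953895001
APPEND 32: p_17 = 32·6197743112968753546353 + 511169329890304809835 = 198838948944890418293131, q_17 = 32·128992184715953895001 + 10638848274361028178 = 4138388759184885668210 → 198838948944890418293131/4138388759184885668210
APPEND 27: p_18 = 27·198838948944890418293131 + 6197743112968753546353 = 5374849364625010047460890, q_18 = 27·4138388759184885668210 + 128992184715953895001 = 111865488682707866936671 → 5374849364625010047460890/111865488682707866936671
APPEND 20: p_19 = 20·5374849364625010047460890 + 198838948944890418293131 = 107695826241445091367510931, q_19 = 20·111865488682707866936671 + 4138388759184885668210 = 2241448162413342224401630 → 107695826241445091367510931/2241448162413342224401630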